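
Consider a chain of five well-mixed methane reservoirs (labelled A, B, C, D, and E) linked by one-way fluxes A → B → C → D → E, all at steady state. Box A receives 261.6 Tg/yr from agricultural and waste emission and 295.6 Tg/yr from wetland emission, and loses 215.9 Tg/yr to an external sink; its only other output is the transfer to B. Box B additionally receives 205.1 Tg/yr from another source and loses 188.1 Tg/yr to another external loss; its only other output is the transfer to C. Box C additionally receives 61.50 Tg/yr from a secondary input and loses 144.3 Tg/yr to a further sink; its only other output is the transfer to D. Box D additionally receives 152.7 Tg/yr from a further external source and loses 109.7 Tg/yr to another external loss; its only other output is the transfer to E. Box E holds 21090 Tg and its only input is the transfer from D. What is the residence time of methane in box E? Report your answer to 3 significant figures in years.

66.2 yr

Box A: F(A→B) = (261.6 + 295.6) − 215.9 = 341.30 Tg/yr.
Box B: F(B→C) = (341.30 + 205.1) − 188.1 = 358.30 Tg/yr.
Box C: F(C→D) = (358.30 + 61.50) − 144.3 = 275.50 Tg/yr.
Box D: F(D→E) = (275.50 + 152.7) − 109.7 = 318.50 Tg/yr.
Box E throughput = its input = 318.50 Tg/yr; τ = 21090 / 318.50 = 66.22 yr.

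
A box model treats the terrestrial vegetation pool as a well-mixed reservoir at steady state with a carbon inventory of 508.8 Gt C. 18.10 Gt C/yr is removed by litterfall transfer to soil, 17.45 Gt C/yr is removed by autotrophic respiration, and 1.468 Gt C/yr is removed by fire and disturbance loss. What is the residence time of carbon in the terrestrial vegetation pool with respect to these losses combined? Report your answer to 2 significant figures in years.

Total removal = 18.10 + 17.45 + 1.468 = 37.018 Gt C/yr.
τ = M / ΣF_out = 508.8 / 37.018 = 13.74 yr.

14 yr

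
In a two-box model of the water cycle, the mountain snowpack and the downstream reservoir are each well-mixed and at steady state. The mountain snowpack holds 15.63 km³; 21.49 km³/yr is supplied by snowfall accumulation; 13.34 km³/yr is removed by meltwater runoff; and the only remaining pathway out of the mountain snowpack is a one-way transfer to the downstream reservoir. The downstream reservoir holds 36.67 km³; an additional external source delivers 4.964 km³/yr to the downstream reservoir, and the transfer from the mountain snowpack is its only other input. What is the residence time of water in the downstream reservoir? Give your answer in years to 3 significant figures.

2.80 yr

Balance the mountain snowpack: ΣF_in = 21.490 km³/yr.
Transfer to the downstream reservoir = ΣF_in − (13.34) = 8.1500 km³/yr.
Total input to the downstream reservoir = 8.1500 + 4.964 = 13.114 km³/yr; at steady state this equals its total output.
τ = M / F = 36.67 / 13.114 = 2.796 yr.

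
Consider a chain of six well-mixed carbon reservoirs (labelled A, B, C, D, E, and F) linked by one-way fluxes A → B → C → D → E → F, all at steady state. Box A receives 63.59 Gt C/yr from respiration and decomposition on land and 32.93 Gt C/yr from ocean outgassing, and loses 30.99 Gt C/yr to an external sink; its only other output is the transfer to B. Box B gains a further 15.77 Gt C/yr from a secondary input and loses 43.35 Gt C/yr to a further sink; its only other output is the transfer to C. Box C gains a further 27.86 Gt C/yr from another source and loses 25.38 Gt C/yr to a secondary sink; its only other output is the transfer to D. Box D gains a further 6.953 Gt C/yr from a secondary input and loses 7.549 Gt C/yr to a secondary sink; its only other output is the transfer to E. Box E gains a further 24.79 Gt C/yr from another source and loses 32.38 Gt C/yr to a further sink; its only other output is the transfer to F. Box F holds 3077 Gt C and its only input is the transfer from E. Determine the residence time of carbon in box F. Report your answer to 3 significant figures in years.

95.4 yr

Box A: F(A→B) = (63.59 + 32.93) − 30.99 = 65.530 Gt C/yr.
Box B: F(B→C) = (65.530 + 15.77) − 43.35 = 37.950 Gt C/yr.
Box C: F(C→D) = (37.950 + 27.86) − 25.38 = 40.430 Gt C/yr.
Box D: F(D→E) = (40.430 + 6.953) − 7.549 = 39.834 Gt C/yr.
Box E: F(E→F) = (39.834 + 24.79) − 32.38 = 32.244 Gt C/yr.
Box F throughput = its input = 32.244 Gt C/yr; τ = 3077 / 32.244 = 95.43 yr.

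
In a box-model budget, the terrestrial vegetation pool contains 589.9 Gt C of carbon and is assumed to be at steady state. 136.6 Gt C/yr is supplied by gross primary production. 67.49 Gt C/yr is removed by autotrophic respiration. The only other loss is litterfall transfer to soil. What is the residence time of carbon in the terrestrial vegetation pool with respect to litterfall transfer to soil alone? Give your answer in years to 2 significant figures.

At steady state ΣF_in = ΣF_out.
ΣF_in = 136.60 Gt C/yr.
Litterfall transfer to soil flux = ΣF_in − (67.49) = 136.60 − 67.49 = 69.11 Gt C/yr.
τ = M / F = 589.9 / 69.11 = 8.536 yr.

8.5 yr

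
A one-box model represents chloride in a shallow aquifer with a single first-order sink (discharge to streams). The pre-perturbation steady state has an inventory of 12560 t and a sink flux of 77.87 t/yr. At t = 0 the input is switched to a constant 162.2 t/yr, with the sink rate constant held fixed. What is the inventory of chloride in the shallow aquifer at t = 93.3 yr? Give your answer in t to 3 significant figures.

18500 t

Residence time τ = M₀/F₀ = 161.3 yr. The eventual steady state is M_∞ = M₀·(F₁/F₀) = 12560 × 162.2/77.87 = 26162 t.
The anomaly ΔM(t) = M(t) − M_∞ decays as ΔM₀·e^(−t/τ) with ΔM₀ = 12560 − 26162 = −13600 t.
At t = 93.3 yr, e^(−t/τ) = e^(−0.5784) = 0.5608, so ΔM = −7628 t and M = 26162 − 7628 = 18534 t.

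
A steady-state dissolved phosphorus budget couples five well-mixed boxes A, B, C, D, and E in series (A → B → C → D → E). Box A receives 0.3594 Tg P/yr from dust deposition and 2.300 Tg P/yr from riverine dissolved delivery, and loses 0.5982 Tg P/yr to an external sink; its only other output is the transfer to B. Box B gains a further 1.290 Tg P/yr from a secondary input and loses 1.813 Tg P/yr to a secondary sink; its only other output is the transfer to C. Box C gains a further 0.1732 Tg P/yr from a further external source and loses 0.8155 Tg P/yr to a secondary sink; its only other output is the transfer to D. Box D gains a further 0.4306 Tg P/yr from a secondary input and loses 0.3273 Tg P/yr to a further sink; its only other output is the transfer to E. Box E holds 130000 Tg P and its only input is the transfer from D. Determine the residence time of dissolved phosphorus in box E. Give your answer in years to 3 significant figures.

130000 yr

Box A: F(A→B) = (0.3594 + 2.300) − 0.5982 = 2.0612 Tg P/yr.
Box B: F(B→C) = (2.0612 + 1.290) − 1.813 = 1.5382 Tg P/yr.
Box C: F(C→D) = (1.5382 + 0.1732) − 0.8155 = 0.89590 Tg P/yr.
Box D: F(D→E) = (0.89590 + 0.4306) − 0.3273 = 0.99920 Tg P/yr.
Box E throughput = its input = 0.99920 Tg P/yr; τ = 130000 / 0.99920 = 130100 yr.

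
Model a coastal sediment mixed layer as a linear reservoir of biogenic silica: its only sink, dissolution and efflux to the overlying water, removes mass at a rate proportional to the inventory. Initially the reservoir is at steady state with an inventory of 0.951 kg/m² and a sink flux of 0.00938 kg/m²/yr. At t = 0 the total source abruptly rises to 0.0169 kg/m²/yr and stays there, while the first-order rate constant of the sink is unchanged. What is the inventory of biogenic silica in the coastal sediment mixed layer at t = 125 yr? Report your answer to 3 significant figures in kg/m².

1.49 kg/m²

Residence time τ = M₀/F₀ = 101.4 yr. The eventual steady state is M_∞ = M₀·(F₁/F₀) = 0.951 × 0.0169/0.00938 = 1.7134 kg/m².
The anomaly ΔM(t) = M(t) − M_∞ decays as ΔM₀·e^(−t/τ) with ΔM₀ = 0.951 − 1.7134 = −0.7624 kg/m².
At t = 125 yr, e^(−t/τ) = e^(−1.233) = 0.2914, so ΔM = −0.2222 kg/m² and M = 1.7134 − 0.2222 = 1.4912 kg/m².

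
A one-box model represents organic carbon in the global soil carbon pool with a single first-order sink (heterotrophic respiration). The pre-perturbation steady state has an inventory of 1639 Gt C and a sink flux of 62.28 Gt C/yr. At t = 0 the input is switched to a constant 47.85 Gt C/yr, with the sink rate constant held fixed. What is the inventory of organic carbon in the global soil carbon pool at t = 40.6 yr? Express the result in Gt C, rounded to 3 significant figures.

1340 Gt C

The sink rate constant is k = F₀/M₀ = 62.28/1639 = 0.03800 yr⁻¹.
Solving dM/dt = F₁ − kM with M(0) = M₀ gives M(t) = F₁/k + (M₀ − F₁/k)·e^(−kt).
F₁/k = 47.85/0.03800 = 1259.3 Gt C; kt = 0.03800 × 40.6 = 1.543, e^(−kt) = 0.2138.
M(40.6) = 1259.3 + (1639 − 1259.3) × 0.2138 = 1259.3 + 81.19 = 1340.4 Gt C.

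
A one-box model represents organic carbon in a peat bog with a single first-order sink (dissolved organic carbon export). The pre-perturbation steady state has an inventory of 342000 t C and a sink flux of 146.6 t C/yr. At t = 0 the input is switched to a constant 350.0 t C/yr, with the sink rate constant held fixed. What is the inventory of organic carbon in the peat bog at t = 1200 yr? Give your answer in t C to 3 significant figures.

533000 t C

τ = M₀/F₀ = 342000/146.6 = 2333 yr; rate constant k = 1/τ.
New steady state M_∞ = F₁/k = F₁·τ = 350.0 × 2333 = 816510 t C.
M(t) = M_∞ + (M₀ − M_∞)·e^(−t/τ); t/τ = 1200/2333 = 0.5144, so e^(−t/τ) = 0.5979.
M(t) = 816510 − 474500 × 0.5979 = 532810 t C.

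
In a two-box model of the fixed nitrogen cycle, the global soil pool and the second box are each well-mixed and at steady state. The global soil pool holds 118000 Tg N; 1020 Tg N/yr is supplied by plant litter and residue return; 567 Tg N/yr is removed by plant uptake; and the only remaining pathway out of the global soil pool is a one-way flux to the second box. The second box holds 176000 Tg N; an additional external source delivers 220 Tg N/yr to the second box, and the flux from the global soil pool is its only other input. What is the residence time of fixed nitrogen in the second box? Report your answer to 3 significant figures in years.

262 yr

Balance the global soil pool: ΣF_in = 1020.0 Tg N/yr.
Flux to the second box = ΣF_in − (567) = 453.00 Tg N/yr.
Total input to the second box = 453.00 + 220 = 673.00 Tg N/yr; at steady state this equals its total output.
τ = M / F = 176000 / 673.00 = 261.5 yr.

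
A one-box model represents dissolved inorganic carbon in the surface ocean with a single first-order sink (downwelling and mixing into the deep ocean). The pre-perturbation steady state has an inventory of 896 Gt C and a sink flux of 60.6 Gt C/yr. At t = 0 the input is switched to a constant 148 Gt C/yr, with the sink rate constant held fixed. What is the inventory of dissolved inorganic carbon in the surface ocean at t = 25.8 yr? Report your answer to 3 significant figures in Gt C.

1960 Gt C

Residence time τ = M₀/F₀ = 14.79 yr. The eventual steady state is M_∞ = M₀·(F₁/F₀) = 896 × 148/60.6 = 2188.3 Gt C.
The anomaly ΔM(t) = M(t) − M_∞ decays as ΔM₀·e^(−t/τ) with ΔM₀ = 896 − 2188.3 = −1292 Gt C.
At t = 25.8 yr, e^(−t/τ) = e^(−1.745) = 0.1747, so ΔM = −225.7 Gt C and M = 2188.3 − 225.7 = 1962.6 Gt C.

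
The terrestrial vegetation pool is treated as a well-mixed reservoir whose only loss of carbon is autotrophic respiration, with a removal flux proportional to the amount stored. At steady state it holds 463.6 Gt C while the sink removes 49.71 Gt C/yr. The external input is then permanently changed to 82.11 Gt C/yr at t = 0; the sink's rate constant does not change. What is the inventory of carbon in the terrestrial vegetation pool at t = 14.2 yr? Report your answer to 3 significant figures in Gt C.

The sink rate constant is k = F₀/M₀ = 49.71/463.6 = 0.1072 yr⁻¹.
Solving dM/dt = F₁ − kM with M(0) = M₀ gives M(t) = F₁/k + (M₀ − F₁/k)·e^(−kt).
F₁/k = 82.11/0.1072 = 765.77 Gt C; kt = 0.1072 × 14.2 = 1.523, e^(−kt) = 0.2181.
M(14.2) = 765.77 + (463.6 − 765.77) × 0.2181 = 765.77 − 65.91 = 699.85 Gt C.

700 Gt C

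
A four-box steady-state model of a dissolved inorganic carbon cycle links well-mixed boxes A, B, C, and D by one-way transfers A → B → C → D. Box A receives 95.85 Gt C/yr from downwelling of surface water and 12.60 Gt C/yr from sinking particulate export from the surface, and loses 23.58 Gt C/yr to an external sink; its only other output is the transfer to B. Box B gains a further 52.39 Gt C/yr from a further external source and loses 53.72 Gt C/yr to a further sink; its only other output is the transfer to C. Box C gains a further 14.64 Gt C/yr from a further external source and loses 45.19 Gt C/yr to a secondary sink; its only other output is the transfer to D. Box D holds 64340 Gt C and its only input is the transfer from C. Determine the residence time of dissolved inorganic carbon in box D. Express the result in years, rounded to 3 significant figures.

1210 yr

Box A: F(A→B) = (95.85 + 12.60) − 23.58 = 84.870 Gt C/yr.
Box B: F(B→C) = (84.870 + 52.39) − 53.72 = 83.540 Gt C/yr.
Box C: F(C→D) = (83.540 + 14.64) − 45.19 = 52.990 Gt C/yr.
Box D throughput = its input = 52.990 Gt C/yr; τ = 64340 / 52.990 = 1214 yr.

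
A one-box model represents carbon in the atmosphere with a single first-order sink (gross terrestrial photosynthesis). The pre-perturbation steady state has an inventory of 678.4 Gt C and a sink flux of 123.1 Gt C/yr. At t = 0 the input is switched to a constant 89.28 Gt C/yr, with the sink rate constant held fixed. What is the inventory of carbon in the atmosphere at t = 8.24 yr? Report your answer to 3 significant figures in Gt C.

534 Gt C

Residence time τ = M₀/F₀ = 5.511 yr. The eventual steady state is M_∞ = M₀·(F₁/F₀) = 678.4 × 89.28/123.1 = 492.02 Gt C.
The anomaly ΔM(t) = M(t) − M_∞ decays as ΔM₀·e^(−t/τ) with ΔM₀ = 678.4 − 492.02 = 186.4 Gt C.
At t = 8.24 yr, e^(−t/τ) = e^(−1.495) = 0.2242, so ΔM = 41.79 Gt C and M = 492.02 + 41.79 = 533.81 Gt C.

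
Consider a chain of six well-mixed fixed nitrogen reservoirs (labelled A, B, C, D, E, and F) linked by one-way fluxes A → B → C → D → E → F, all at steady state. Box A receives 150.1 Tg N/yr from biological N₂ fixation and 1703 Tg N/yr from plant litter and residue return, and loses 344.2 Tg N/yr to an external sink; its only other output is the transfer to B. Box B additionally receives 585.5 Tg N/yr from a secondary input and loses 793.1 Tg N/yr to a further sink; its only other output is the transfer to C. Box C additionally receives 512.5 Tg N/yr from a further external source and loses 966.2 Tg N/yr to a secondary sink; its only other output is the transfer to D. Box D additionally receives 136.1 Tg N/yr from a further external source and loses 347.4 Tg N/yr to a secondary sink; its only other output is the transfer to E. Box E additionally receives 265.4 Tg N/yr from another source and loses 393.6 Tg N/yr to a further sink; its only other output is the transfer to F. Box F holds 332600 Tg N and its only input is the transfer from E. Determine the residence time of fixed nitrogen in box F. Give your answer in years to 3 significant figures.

655 yr

Box A: F(A→B) = (150.1 + 1703) − 344.2 = 1508.9 Tg N/yr.
Box B: F(B→C) = (1508.9 + 585.5) − 793.1 = 1301.3 Tg N/yr.
Box C: F(C→D) = (1301.3 + 512.5) − 966.2 = 847.60 Tg N/yr.
Box D: F(D→E) = (847.60 + 136.1) − 347.4 = 636.30 Tg N/yr.
Box E: F(E→F) = (636.30 + 265.4) − 393.6 = 508.10 Tg N/yr.
Box F throughput = its input = 508.10 Tg N/yr; τ = 332600 / 508.10 = 654.6 yr.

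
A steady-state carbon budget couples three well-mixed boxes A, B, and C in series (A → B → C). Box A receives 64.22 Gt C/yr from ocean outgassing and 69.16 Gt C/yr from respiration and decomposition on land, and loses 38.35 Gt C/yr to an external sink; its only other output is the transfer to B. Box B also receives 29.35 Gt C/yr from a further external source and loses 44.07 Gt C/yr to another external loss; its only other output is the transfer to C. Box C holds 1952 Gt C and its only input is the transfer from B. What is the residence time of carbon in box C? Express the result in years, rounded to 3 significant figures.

Box A: F(A→B) = (64.22 + 69.16) − 38.35 = 95.030 Gt C/yr.
Box B: F(B→C) = (95.030 + 29.35) − 44.07 = 80.310 Gt C/yr.
Box C throughput = its input = 80.310 Gt C/yr; τ = 1952 / 80.310 = 24.31 yr.

24.3 yr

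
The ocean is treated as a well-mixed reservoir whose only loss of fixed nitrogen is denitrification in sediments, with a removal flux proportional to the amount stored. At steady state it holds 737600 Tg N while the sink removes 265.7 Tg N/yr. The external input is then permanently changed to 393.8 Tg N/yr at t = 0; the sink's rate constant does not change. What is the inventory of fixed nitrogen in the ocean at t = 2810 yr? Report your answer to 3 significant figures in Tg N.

The sink rate constant is k = F₀/M₀ = 265.7/737600 = 0.0003602 yr⁻¹.
Solving dM/dt = F₁ − kM with M(0) = M₀ gives M(t) = F₁/k + (M₀ − F₁/k)·e^(−kt).
F₁/k = 393.8/0.0003602 = 1.0932×10^6 Tg N; kt = 0.0003602 × 2810 = 1.012, e^(−kt) = 0.3634.
M(2810) = 1.0932×10^6 + (737600 − 1.0932×10^6) × 0.3634 = 1.0932×10^6 − 129200 = 963980 Tg N.

964000 Tg N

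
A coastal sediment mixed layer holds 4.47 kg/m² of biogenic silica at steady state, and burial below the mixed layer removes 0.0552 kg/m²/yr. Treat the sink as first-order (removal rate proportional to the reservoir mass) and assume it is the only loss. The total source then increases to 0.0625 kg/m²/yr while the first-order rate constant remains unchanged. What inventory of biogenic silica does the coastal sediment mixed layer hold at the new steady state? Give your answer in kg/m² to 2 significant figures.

5.1 kg/m²

Rate constant k = F/M = 0.0552 / 4.47 = 0.01235 yr⁻¹.
At the new steady state, source = k·M_new ⇒ M_new = 0.0625 / 0.01235 = 5.061 kg/m².
(Equivalently M_new = M × F_new/F_old = 4.47 × 0.0625/0.0552.)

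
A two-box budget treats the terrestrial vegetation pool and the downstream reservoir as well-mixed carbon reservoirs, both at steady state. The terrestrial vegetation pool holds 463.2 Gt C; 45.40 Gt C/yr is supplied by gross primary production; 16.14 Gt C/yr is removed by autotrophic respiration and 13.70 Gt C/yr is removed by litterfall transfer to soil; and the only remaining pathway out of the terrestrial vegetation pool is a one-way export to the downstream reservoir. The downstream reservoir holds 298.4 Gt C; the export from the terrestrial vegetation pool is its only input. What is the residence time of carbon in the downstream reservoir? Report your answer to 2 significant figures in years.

Balance the terrestrial vegetation pool: ΣF_in = 45.400 Gt C/yr.
Export to the downstream reservoir = ΣF_in − (16.14 + 13.70) = 15.560 Gt C/yr.
At steady state the output of the downstream reservoir equals its input, 15.560 Gt C/yr.
τ = M / F = 298.4 / 15.560 = 19.18 yr.

19 yr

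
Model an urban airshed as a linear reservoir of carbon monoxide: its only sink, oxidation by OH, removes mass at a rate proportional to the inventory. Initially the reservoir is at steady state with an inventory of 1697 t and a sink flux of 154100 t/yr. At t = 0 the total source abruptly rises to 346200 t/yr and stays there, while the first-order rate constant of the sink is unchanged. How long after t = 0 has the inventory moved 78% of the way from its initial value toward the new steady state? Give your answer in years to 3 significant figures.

τ = M₀/F₀ = 1697/154100 = 0.01101 yr.
The remaining gap fraction is e^(−t/τ); 78% covered ⇒ e^(−t/τ) = 0.220.
t = −τ ln(0.220) = 0.01101 × 1.514 = 0.01667 yr.

0.0167 yr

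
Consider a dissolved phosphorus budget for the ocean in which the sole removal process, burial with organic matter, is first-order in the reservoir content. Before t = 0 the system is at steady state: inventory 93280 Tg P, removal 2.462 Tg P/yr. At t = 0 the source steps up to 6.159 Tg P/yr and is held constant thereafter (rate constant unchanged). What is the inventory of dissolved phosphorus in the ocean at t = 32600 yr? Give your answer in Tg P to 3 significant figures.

τ = M₀/F₀ = 93280/2.462 = 37890 yr; rate constant k = 1/τ.
New steady state M_∞ = F₁/k = F₁·τ = 6.159 × 37890 = 233350 Tg P.
M(t) = M_∞ + (M₀ − M_∞)·e^(−t/τ); t/τ = 32600/37890 = 0.8604, so e^(−t/τ) = 0.4230.
M(t) = 233350 − 140100 × 0.4230 = 174100 Tg P.

174000 Tg P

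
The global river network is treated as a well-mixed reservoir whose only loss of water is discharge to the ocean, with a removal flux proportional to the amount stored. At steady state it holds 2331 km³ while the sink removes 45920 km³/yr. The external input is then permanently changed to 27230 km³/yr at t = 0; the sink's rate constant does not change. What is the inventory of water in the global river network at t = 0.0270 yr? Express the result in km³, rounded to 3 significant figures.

The sink rate constant is k = F₀/M₀ = 45920/2331 = 19.70 yr⁻¹.
Solving dM/dt = F₁ − kM with M(0) = M₀ gives M(t) = F₁/k + (M₀ − F₁/k)·e^(−kt).
F₁/k = 27230/19.70 = 1382.3 km³; kt = 19.70 × 0.0270 = 0.5319, e^(−kt) = 0.5875.
M(0.0270) = 1382.3 + (2331 − 1382.3) × 0.5875 = 1382.3 + 557.4 = 1939.6 km³.

1940 km³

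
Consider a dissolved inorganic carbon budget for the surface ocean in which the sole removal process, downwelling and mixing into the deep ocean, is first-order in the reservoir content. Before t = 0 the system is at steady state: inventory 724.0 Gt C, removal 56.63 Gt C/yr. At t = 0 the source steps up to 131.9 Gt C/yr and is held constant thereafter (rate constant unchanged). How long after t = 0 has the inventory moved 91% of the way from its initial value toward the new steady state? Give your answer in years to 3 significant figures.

30.8 yr

τ = M₀/F₀ = 724.0/56.63 = 12.78 yr.
The remaining gap fraction is e^(−t/τ); 91% covered ⇒ e^(−t/τ) = 0.0900.
t = −τ ln(0.0900) = 12.78 × 2.408 = 30.78 yr.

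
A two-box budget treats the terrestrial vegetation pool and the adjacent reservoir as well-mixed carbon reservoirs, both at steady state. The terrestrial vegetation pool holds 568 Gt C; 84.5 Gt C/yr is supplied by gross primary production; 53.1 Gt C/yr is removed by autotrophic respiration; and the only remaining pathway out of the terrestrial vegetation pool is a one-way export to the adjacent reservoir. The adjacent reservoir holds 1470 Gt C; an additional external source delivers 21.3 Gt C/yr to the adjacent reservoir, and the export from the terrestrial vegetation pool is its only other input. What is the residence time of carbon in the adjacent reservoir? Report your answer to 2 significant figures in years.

28 yr

Balance the terrestrial vegetation pool: ΣF_in = 84.500 Gt C/yr.
Export to the adjacent reservoir = ΣF_in − (53.1) = 31.400 Gt C/yr.
Total input to the adjacent reservoir = 31.400 + 21.3 = 52.700 Gt C/yr; at steady state this equals its total output.
τ = M / F = 1470 / 52.700 = 27.89 yr.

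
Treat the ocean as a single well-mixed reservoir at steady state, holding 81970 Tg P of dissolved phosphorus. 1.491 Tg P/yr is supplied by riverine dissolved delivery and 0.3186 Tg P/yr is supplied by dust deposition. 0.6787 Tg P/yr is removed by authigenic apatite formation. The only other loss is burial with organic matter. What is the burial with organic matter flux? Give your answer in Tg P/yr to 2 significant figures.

At steady state ΣF_in = ΣF_out.
ΣF_in = 1.491 + 0.3186 = 1.8096 Tg P/yr.
Burial with organic matter flux = ΣF_in − (0.6787) = 1.8096 − 0.6787 = 1.131 Tg P/yr.

1.1 Tg P/yr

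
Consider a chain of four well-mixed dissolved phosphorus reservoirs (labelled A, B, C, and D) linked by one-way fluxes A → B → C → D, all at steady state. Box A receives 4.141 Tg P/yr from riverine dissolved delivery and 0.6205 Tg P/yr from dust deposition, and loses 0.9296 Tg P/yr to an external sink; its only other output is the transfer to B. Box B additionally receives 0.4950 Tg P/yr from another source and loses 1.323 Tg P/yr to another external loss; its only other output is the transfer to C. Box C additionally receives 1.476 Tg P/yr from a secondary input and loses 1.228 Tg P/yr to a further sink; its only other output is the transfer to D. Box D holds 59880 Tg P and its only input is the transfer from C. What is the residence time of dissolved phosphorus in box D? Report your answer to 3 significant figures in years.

18400 yr

Box A: F(A→B) = (4.141 + 0.6205) − 0.9296 = 3.8319 Tg P/yr.
Box B: F(B→C) = (3.8319 + 0.4950) − 1.323 = 3.0039 Tg P/yr.
Box C: F(C→D) = (3.0039 + 1.476) − 1.228 = 3.2519 Tg P/yr.
Box D throughput = its input = 3.2519 Tg P/yr; τ = 59880 / 3.2519 = 18410 yr.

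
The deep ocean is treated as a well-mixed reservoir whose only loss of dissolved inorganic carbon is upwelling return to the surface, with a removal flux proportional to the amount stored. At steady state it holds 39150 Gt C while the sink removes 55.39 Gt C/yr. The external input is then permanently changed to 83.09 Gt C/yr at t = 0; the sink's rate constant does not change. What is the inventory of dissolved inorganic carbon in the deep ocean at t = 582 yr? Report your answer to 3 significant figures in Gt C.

Residence time τ = M₀/F₀ = 706.8 yr. The eventual steady state is M_∞ = M₀·(F₁/F₀) = 39150 × 83.09/55.39 = 58729 Gt C.
The anomaly ΔM(t) = M(t) − M_∞ decays as ΔM₀·e^(−t/τ) with ΔM₀ = 39150 − 58729 = −19580 Gt C.
At t = 582 yr, e^(−t/τ) = e^(−0.8234) = 0.4389, so ΔM = −8594 Gt C and M = 58729 − 8594 = 50135 Gt C.

50100 Gt C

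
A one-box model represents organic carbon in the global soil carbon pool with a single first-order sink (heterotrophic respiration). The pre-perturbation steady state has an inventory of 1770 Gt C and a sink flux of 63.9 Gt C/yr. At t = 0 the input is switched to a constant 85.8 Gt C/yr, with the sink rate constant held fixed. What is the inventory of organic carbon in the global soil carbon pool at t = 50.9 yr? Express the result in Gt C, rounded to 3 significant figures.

The sink rate constant is k = F₀/M₀ = 63.9/1770 = 0.03610 yr⁻¹.
Solving dM/dt = F₁ − kM with M(0) = M₀ gives M(t) = F₁/k + (M₀ − F₁/k)·e^(−kt).
F₁/k = 85.8/0.03610 = 2376.6 Gt C; kt = 0.03610 × 50.9 = 1.838, e^(−kt) = 0.1592.
M(50.9) = 2376.6 + (1770 − 2376.6) × 0.1592 = 2376.6 − 96.58 = 2280.0 Gt C.

2280 Gt C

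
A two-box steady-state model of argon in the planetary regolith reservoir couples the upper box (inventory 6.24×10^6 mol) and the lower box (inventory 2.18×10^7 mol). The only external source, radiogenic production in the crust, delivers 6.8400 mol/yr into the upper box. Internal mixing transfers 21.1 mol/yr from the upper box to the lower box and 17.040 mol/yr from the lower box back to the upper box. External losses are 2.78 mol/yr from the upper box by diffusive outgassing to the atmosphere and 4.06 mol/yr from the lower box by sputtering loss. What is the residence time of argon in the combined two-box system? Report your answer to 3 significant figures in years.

4.10×10^6 yr

For the system as a whole, the A↔B exchange is internal and contributes nothing to the throughput; only the external sinks remove mass.
M_total = 6.24×10^6 + 2.18×10^7 = 2.8040×10^7 mol.
ΣF_external_out = 2.78 + 4.06 = 6.8400 mol/yr.
τ = M_total / ΣF_ext = 2.8040×10^7 / 6.8400 = 4.099×10^6 yr.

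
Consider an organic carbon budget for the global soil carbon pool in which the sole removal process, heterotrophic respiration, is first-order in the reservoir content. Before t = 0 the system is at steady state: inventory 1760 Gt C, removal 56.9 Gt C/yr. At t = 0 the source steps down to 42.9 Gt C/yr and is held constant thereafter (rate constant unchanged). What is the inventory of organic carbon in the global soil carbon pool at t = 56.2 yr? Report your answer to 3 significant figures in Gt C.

1400 Gt C

Residence time τ = M₀/F₀ = 30.93 yr. The eventual steady state is M_∞ = M₀·(F₁/F₀) = 1760 × 42.9/56.9 = 1327.0 Gt C.
The anomaly ΔM(t) = M(t) − M_∞ decays as ΔM₀·e^(−t/τ) with ΔM₀ = 1760 − 1327.0 = 433.0 Gt C.
At t = 56.2 yr, e^(−t/τ) = e^(−1.817) = 0.1625, so ΔM = 70.38 Gt C and M = 1327.0 + 70.38 = 1397.3 Gt C.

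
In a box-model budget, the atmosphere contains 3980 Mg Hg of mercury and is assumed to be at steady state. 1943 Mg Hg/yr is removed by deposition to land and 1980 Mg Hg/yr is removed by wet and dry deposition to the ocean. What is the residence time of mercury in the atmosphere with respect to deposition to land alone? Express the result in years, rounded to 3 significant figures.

2.05 yr

Residence time with respect to a single sink: τ = M / F_sink.
τ = 3980 / 1943 = 2.048 yr.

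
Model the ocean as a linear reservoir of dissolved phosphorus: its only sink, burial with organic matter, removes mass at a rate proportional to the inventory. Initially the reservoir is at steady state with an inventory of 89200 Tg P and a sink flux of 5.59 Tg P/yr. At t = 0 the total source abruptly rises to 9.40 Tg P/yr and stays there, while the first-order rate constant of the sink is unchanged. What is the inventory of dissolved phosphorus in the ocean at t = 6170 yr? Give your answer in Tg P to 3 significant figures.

The sink rate constant is k = F₀/M₀ = 5.59/89200 = 6.267×10^-5 yr⁻¹.
Solving dM/dt = F₁ − kM with M(0) = M₀ gives M(t) = F₁/k + (M₀ − F₁/k)·e^(−kt).
F₁/k = 9.40/6.267×10^-5 = 150000 Tg P; kt = 6.267×10^-5 × 6170 = 0.3867, e^(−kt) = 0.6793.
M(6170) = 150000 + (89200 − 150000) × 0.6793 = 150000 − 41300 = 108700 Tg P.

109000 Tg P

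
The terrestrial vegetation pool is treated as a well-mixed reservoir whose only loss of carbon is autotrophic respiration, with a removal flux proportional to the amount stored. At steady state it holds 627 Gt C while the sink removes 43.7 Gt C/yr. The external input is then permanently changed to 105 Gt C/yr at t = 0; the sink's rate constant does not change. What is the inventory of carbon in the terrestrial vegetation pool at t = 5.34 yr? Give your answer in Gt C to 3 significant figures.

900 Gt C

Residence time τ = M₀/F₀ = 14.35 yr. The eventual steady state is M_∞ = M₀·(F₁/F₀) = 627 × 105/43.7 = 1506.5 Gt C.
The anomaly ΔM(t) = M(t) − M_∞ decays as ΔM₀·e^(−t/τ) with ΔM₀ = 627 − 1506.5 = −879.5 Gt C.
At t = 5.34 yr, e^(−t/τ) = e^(−0.3722) = 0.6892, so ΔM = −606.2 Gt C and M = 1506.5 − 606.2 = 900.33 Gt C.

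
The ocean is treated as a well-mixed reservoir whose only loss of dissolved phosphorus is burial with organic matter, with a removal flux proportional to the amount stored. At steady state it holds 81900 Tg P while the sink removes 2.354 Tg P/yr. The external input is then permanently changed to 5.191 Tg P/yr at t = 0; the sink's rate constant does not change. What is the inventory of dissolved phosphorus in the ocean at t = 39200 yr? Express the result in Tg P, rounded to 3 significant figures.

149000 Tg P

τ = M₀/F₀ = 81900/2.354 = 34790 yr; rate constant k = 1/τ.
New steady state M_∞ = F₁/k = F₁·τ = 5.191 × 34790 = 180600 Tg P.
M(t) = M_∞ + (M₀ − M_∞)·e^(−t/τ); t/τ = 39200/34790 = 1.127, so e^(−t/τ) = 0.3241.
M(t) = 180600 − 98700 × 0.3241 = 148610 Tg P.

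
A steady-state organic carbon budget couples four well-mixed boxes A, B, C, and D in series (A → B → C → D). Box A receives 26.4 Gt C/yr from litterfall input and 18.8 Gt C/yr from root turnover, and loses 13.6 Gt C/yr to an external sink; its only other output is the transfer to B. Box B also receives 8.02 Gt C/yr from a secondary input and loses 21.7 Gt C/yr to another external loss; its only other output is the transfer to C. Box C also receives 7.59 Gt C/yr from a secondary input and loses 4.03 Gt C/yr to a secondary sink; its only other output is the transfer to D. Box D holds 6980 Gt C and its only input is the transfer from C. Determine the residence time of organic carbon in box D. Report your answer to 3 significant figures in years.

325 yr

Box A: F(A→B) = (26.4 + 18.8) − 13.6 = 31.600 Gt C/yr.
Box B: F(B→C) = (31.600 + 8.02) − 21.7 = 17.920 Gt C/yr.
Box C: F(C→D) = (17.920 + 7.59) − 4.03 = 21.480 Gt C/yr.
Box D throughput = its input = 21.480 Gt C/yr; τ = 6980 / 21.480 = 325.0 yr.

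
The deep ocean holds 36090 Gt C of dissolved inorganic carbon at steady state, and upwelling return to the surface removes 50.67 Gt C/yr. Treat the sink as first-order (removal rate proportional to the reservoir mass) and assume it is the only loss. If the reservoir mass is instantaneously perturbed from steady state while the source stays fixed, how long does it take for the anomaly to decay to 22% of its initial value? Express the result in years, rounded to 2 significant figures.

For a linear reservoir the anomaly decays as exp(−t/τ) with τ = M/F = 36090/50.67 = 712.3 yr.
exp(−t/τ) = 0.22 ⇒ t = −τ ln(0.22) = 712.3 × 1.514 = 1078 yr.

1100 yr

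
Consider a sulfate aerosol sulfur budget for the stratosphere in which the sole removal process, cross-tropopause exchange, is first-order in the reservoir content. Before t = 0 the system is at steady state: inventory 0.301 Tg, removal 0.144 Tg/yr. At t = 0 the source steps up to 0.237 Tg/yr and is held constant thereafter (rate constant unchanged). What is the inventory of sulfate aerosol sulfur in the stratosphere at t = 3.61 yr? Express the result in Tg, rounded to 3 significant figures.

Residence time τ = M₀/F₀ = 2.090 yr. The eventual steady state is M_∞ = M₀·(F₁/F₀) = 0.301 × 0.237/0.144 = 0.49540 Tg.
The anomaly ΔM(t) = M(t) − M_∞ decays as ΔM₀·e^(−t/τ) with ΔM₀ = 0.301 − 0.49540 = −0.1944 Tg.
At t = 3.61 yr, e^(−t/τ) = e^(−1.727) = 0.1778, so ΔM = −0.03457 Tg and M = 0.49540 − 0.03457 = 0.46083 Tg.

0.461 Tg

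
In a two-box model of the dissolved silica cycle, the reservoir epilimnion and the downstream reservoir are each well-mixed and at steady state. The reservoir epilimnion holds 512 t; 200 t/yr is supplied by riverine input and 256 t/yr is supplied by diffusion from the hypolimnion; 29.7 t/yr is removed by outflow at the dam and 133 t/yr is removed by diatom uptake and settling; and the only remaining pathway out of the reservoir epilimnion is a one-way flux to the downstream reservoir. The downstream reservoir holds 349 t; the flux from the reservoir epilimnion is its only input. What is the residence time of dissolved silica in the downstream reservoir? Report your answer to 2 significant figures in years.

Balance the reservoir epilimnion: ΣF_in = 200 + 256 = 456.00 t/yr.
Flux to the downstream reservoir = ΣF_in − (29.7 + 133) = 293.30 t/yr.
At steady state the output of the downstream reservoir equals its input, 293.30 t/yr.
τ = M / F = 349 / 293.30 = 1.190 yr.

1.2 yr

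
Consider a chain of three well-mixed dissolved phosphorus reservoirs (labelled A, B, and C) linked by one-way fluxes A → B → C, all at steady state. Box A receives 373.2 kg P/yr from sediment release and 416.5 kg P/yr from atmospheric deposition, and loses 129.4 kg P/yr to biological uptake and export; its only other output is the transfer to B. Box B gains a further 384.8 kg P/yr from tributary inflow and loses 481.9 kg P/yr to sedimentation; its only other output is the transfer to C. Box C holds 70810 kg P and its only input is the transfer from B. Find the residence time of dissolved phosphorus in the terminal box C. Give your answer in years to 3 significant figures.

126 yr

Box A: F(A→B) = (373.2 + 416.5) − 129.4 = 660.30 kg P/yr.
Box B: F(B→C) = (660.30 + 384.8) − 481.9 = 563.20 kg P/yr.
Box C throughput = its input = 563.20 kg P/yr; τ = 70810 / 563.20 = 125.7 yr.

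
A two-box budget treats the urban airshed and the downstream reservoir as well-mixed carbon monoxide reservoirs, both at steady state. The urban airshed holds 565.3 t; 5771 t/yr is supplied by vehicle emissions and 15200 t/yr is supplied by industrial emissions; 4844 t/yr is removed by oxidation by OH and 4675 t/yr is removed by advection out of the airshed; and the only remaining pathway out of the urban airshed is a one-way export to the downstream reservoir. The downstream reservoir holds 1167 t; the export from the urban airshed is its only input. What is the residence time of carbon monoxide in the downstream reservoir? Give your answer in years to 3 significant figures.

Balance the urban airshed: ΣF_in = 5771 + 15200 = 20971 t/yr.
Export to the downstream reservoir = ΣF_in − (4844 + 4675) = 11452 t/yr.
At steady state the output of the downstream reservoir equals its input, 11452 t/yr.
τ = M / F = 1167 / 11452 = 0.1019 yr.

0.102 yr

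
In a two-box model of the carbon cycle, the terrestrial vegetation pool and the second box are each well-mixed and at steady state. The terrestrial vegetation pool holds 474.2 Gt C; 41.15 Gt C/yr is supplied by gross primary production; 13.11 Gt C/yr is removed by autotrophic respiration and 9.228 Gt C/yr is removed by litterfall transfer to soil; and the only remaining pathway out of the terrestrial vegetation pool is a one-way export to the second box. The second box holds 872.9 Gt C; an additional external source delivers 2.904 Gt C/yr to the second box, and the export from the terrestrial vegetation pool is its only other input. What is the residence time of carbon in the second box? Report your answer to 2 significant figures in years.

Balance the terrestrial vegetation pool: ΣF_in = 41.150 Gt C/yr.
Export to the second box = ΣF_in − (13.11 + 9.228) = 18.812 Gt C/yr.
Total input to the second box = 18.812 + 2.904 = 21.716 Gt C/yr; at steady state this equals its total output.
τ = M / F = 872.9 / 21.716 = 40.20 yr.

40 yr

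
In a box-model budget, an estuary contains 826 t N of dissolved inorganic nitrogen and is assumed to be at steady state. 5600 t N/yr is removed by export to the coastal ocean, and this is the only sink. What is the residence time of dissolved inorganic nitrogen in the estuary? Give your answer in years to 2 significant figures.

0.15 yr

τ = M / F = 826 / 5600 = 0.1475 yr.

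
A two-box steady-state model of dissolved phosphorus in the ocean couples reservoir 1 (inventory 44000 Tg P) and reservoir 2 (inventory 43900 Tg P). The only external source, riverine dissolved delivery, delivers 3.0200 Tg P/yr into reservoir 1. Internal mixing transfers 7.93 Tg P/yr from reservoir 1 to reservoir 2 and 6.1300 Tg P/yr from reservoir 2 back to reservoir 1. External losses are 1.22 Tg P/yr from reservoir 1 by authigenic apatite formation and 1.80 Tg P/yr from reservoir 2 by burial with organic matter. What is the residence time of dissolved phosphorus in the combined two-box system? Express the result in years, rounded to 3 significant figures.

For the system as a whole, the A↔B exchange is internal and contributes nothing to the throughput; only the external sinks remove mass.
M_total = 44000 + 43900 = 87900 Tg P.
ΣF_external_out = 1.22 + 1.80 = 3.0200 Tg P/yr.
τ = M_total / ΣF_ext = 87900 / 3.0200 = 29110 yr.

29100 yr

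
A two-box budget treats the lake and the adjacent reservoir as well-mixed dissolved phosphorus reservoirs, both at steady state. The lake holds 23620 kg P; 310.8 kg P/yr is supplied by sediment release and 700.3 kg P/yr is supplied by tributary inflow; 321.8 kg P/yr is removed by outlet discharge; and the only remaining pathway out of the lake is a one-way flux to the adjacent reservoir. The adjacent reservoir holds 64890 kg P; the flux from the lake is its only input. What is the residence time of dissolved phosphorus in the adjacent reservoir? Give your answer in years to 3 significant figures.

94.1 yr

Balance the lake: ΣF_in = 310.8 + 700.3 = 1011.1 kg P/yr.
Flux to the adjacent reservoir = ΣF_in − (321.8) = 689.30 kg P/yr.
At steady state the output of the adjacent reservoir equals its input, 689.30 kg P/yr.
τ = M / F = 64890 / 689.30 = 94.14 yr.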